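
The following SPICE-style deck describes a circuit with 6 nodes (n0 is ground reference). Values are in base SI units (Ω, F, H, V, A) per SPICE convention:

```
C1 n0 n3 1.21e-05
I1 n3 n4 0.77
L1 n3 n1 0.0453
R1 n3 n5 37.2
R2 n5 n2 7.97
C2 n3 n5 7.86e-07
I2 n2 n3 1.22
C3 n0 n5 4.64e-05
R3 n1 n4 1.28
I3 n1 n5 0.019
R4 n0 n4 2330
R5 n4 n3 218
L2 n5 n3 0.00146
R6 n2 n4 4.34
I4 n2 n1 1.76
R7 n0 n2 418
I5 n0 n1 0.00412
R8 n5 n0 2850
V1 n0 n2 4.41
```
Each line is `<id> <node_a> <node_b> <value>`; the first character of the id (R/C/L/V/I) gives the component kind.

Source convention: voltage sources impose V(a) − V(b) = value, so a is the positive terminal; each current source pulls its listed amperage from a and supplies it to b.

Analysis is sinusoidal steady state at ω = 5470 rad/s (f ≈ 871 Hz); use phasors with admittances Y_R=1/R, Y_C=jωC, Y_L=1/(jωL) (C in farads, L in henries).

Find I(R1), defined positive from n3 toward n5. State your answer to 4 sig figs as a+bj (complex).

MNA unknowns: 5 node voltages V₁..V_5 plus 1 source current (V1)
C1: Y=0.000+0.06619j on G[0,3]
I1: z[3]−=0.77, z[4]+=0.77
L1: Y=0.000-0.004036j on G[3,1]
R1: Y=0.02688+0.000j on G[3,5]
R2: Y=0.1255+0.000j on G[5,2]
C2: Y=0.000+0.004299j on G[3,5]
I2: z[2]−=1.22, z[3]+=1.22
C3: Y=0.000+0.2538j on G[0,5]
R3: Y=0.7812+0.000j on G[1,4]
I3: z[1]−=0.019, z[5]+=0.019
R4: Y=0.0004292+0.000j on G[0,4]
R5: Y=0.004587+0.000j on G[4,3]
L2: Y=0.000-0.1252j on G[5,3]
R6: Y=0.2304+0.000j on G[2,4]
I4: z[2]−=1.76, z[1]+=1.76
R7: Y=0.002392+0.000j on G[0,2]
I5: z[0]−=0.00412, z[1]+=0.00412
R8: Y=0.0003509+0.000j on G[5,0]
V1: row V0−V2=4.41, i_V1 at 0,2
solve → V1=8.748+0.2224j, V2=-4.410+0.000j, V3=2.688+4.475j, V4=6.492+0.1911j, V5=-0.3695-1.019j
aux → i_V1=-0.04955+0.08383j

0.08219+0.1477j A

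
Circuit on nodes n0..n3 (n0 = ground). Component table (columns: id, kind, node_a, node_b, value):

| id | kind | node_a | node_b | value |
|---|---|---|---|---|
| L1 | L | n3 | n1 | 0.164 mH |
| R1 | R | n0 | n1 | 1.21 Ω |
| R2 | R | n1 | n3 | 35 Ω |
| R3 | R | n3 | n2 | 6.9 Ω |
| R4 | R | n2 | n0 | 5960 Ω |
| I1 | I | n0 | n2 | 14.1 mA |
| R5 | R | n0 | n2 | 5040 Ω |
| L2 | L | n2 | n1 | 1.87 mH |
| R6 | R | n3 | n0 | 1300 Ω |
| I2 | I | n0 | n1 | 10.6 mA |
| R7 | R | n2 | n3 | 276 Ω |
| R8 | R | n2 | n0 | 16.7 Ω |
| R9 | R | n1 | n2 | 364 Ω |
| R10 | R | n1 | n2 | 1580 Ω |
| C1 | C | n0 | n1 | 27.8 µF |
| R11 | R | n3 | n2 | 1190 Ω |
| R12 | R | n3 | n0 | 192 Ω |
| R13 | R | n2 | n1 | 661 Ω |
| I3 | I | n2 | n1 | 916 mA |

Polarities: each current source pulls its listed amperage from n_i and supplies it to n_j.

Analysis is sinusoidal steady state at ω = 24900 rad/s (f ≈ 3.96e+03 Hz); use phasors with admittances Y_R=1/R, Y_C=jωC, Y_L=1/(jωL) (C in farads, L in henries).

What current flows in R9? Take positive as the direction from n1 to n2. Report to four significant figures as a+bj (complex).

MNA unknowns: 3 node voltages V₁..V_3
L1: Y=0.000-0.2449j on G[3,1]
R1: Y=0.8264+0.000j on G[0,1]
R2: Y=0.02857+0.000j on G[1,3]
R3: Y=0.1449+0.000j on G[3,2]
R4: Y=0.0001678+0.000j on G[2,0]
I1: z[0]−=0.0141, z[2]+=0.0141
R5: Y=0.0001984+0.000j on G[0,2]
L2: Y=0.000-0.02148j on G[2,1]
R6: Y=0.0007692+0.000j on G[3,0]
I2: z[0]−=0.0106, z[1]+=0.0106
R7: Y=0.003623+0.000j on G[2,3]
R8: Y=0.05988+0.000j on G[2,0]
R9: Y=0.002747+0.000j on G[1,2]
R10: Y=0.0006329+0.000j on G[1,2]
C1: Y=0.000+0.6922j on G[0,1]
R11: Y=0.0008403+0.000j on G[3,2]
R12: Y=0.005208+0.000j on G[3,0]
R13: Y=0.001513+0.000j on G[2,1]
I3: z[2]−=0.916, z[1]+=0.916
solve → V1=0.2805-0.06367j, V2=-4.147-2.112j, V3=-0.2221-2.394j

0.01216+0.005627j A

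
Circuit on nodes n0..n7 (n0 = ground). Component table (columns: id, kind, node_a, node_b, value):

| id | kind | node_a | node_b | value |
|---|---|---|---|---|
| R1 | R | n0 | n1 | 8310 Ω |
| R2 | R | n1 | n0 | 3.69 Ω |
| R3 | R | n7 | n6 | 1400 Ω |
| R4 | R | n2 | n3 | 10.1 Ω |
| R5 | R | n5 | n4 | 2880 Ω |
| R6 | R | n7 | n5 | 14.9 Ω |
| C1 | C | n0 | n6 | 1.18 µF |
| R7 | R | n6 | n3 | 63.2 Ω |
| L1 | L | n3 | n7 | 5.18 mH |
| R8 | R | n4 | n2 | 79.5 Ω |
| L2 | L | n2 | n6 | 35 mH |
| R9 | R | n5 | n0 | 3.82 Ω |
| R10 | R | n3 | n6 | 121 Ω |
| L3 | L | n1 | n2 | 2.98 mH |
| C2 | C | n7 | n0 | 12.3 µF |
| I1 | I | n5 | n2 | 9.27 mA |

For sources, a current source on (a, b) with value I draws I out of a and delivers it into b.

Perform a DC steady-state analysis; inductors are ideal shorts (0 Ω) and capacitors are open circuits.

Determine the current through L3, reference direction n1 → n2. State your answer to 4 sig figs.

-0.006974 A

Element admittances at DC:
  Y(R1) = 0.0001203 S between n0,n1
  Y(R2) = 0.2710 S between n1,n0
  Y(R3) = 0.0007143 S between n7,n6
  Y(R4) = 0.09901 S between n2,n3
  Y(R5) = 0.0003472 S between n5,n4
  Y(R6) = 0.06711 S between n7,n5
  Y(C1) = 0.000 S between n0,n6
  Y(R7) = 0.01582 S between n6,n3
  L1: short n3↔n7 (DC inductor)
  Y(R8) = 0.01258 S between n4,n2
  L2: short n2↔n6 (DC inductor)
  Y(R9) = 0.2618 S between n5,n0
  Y(R10) = 0.008264 S between n3,n6
  L3: short n1↔n2 (DC inductor)
  Y(C2) = 0.000 S between n7,n0
  I1: injects 0.00927 A into n2 (from n5)
Assemble and solve the 10×10 MNA system:
  V(n1)=0.02572  V(n2)=0.02572  V(n3)=0.007315  V(n4)=0.02431  V(n5)=-0.02664  V(n6)=0.02572  V(n7)=0.007315
  i(L1)=0.002266  i(L2)=0.0004565  i(L3)=-0.006974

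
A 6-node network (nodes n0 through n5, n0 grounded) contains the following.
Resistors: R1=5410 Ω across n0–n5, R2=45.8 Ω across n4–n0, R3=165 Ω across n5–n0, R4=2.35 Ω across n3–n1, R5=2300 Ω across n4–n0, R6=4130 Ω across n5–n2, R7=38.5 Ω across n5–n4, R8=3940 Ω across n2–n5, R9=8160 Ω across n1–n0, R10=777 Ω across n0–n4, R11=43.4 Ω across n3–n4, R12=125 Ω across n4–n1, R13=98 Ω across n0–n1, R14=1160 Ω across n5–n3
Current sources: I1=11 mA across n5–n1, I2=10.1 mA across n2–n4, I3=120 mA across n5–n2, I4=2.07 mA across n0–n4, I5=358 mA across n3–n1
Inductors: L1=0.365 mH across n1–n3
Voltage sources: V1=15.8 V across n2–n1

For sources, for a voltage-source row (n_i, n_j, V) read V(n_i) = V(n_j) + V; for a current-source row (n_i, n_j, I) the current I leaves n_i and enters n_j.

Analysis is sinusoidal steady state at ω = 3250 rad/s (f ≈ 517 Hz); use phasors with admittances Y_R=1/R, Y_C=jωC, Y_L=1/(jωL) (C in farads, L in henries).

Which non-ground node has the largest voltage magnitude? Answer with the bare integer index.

2

Apply KCL at each of the 5 non-ground nodes and solve the resulting linear system.
Node n1: branches {I1, R4, L1, R9, R12, I5, R13, V1} → V_1 = 2.585+0.1740j
Node n2: branches {I2, I3, R6, R8, V1} → V_2 = 18.39+0.1740j
Node n3: branches {R4, L1, R11, I5, R14} → V_3 = 2.381-0.2212j
Node n4: branches {R2, I2, R5, I4, R7, R10, R11, R12} → V_4 = -0.08233-0.06260j
Node n5: branches {R1, I1, R3, I3, R6, R7, R8, R14} → V_5 = -3.632-0.05154j
Source currents: i(V1)=0.09898-0.0001118j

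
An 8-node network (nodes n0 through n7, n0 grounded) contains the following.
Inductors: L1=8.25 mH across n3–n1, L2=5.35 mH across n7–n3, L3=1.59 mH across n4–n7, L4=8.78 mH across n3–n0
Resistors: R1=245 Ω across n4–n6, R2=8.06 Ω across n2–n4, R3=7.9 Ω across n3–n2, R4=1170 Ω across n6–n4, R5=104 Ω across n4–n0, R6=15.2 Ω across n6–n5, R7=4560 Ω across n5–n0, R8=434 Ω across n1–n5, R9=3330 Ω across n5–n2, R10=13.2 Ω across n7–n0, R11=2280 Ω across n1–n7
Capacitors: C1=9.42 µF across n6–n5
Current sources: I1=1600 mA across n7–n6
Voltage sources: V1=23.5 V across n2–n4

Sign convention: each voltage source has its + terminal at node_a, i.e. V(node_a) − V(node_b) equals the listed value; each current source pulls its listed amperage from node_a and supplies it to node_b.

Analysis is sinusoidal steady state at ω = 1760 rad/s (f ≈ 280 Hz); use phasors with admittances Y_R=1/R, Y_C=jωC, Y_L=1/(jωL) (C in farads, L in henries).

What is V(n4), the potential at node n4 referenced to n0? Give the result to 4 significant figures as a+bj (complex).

Element admittances at ω=1760 rad/s:
  Y(L1) = 0.000-0.06887j S between n3,n1
  Y(L2) = 0.000-0.1062j S between n7,n3
  Y(R1) = 0.004082+0.000j S between n4,n6
  Y(R2) = 0.1241+0.000j S between n2,n4
  Y(R3) = 0.1266+0.000j S between n3,n2
  Y(C1) = 0.000+0.01658j S between n6,n5
  Y(R4) = 0.0008547+0.000j S between n6,n4
  I1: injects 1.6 A into n6 (from n7)
  Y(R5) = 0.009615+0.000j S between n4,n0
  Y(R6) = 0.06579+0.000j S between n6,n5
  Y(L3) = 0.000-0.3573j S between n4,n7
  Y(R7) = 0.0002193+0.000j S between n5,n0
  Y(R8) = 0.002304+0.000j S between n1,n5
  Y(R9) = 0.0003003+0.000j S between n5,n2
  Y(R10) = 0.07576+0.000j S between n7,n0
  Y(L4) = 0.000-0.06471j S between n3,n0
  Y(R11) = 0.0004386+0.000j S between n1,n7
  V1: constraint V(n2)−V(n4) = 23.5
Assemble and solve the 8×8 MNA system:
  V(n1)=2.389+17.18j  V(n2)=11.84+1.408j  V(n3)=1.964+10.80j  V(n4)=-11.66+1.408j  V(n5)=195.1+7.464j  V(n6)=202.7+5.243j  V(n7)=-8.312+1.477j
  i(V1)=-4.111+1.191j

-11.66+1.408j V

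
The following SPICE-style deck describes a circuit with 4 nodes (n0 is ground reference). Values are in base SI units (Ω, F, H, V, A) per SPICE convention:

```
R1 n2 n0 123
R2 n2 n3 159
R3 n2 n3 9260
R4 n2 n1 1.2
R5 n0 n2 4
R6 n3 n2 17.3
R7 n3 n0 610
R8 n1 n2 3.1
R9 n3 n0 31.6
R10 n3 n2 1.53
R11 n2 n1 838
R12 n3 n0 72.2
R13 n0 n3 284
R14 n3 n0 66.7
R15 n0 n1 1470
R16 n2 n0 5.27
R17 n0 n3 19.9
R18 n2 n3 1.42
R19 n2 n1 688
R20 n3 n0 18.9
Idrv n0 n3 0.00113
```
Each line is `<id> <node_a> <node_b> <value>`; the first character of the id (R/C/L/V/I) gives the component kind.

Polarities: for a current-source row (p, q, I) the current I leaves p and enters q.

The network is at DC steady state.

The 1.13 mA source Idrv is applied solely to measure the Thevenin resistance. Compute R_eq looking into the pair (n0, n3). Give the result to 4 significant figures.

Element admittances at DC:
  Y(R1) = 0.008130 S between n2,n0
  Y(R2) = 0.006289 S between n2,n3
  Y(R3) = 0.0001080 S between n2,n3
  Y(R4) = 0.8333 S between n2,n1
  Y(R5) = 0.2500 S between n0,n2
  Y(R6) = 0.05780 S between n3,n2
  Y(R7) = 0.001639 S between n3,n0
  Y(R8) = 0.3226 S between n1,n2
  Y(R9) = 0.03165 S between n3,n0
  Y(R10) = 0.6536 S between n3,n2
  Y(R11) = 0.001193 S between n2,n1
  Y(R12) = 0.01385 S between n3,n0
  Y(R13) = 0.003521 S between n0,n3
  Y(R14) = 0.01499 S between n3,n0
  Y(R15) = 0.0006803 S between n0,n1
  Y(R16) = 0.1898 S between n2,n0
  Y(R17) = 0.05025 S between n0,n3
  Y(R18) = 0.7042 S between n2,n3
  Y(R19) = 0.001453 S between n2,n1
  Y(R20) = 0.05291 S between n3,n0
  Idrv: injects 0.00113 A into n3 (from n0)
Assemble and solve the 3×3 MNA system:
  V(n1)=0.001684  V(n2)=0.001685  V(n3)=0.002217

R_eq = 1.962 Ω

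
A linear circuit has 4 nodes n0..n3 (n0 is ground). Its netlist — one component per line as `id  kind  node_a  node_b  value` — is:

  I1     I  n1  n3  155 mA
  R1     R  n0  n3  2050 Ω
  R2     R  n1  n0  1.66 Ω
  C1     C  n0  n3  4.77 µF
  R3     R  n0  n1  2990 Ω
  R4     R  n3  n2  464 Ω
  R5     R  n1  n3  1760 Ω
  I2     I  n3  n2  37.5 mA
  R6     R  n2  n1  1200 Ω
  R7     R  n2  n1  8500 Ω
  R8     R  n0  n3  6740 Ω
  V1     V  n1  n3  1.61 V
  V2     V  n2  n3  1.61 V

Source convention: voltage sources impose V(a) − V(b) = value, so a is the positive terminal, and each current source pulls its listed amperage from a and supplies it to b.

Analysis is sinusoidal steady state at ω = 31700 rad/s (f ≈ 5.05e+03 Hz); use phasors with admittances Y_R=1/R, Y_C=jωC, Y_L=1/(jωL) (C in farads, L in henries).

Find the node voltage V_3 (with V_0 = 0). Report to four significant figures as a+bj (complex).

-1.513+0.3792j V

Apply KCL at each of the 3 non-ground nodes and solve the resulting linear system.
Node n1: branches {I1, R2, R3, R5, R6, R7, V1} → V_1 = 0.09673+0.3792j
Node n2: branches {R4, I2, R6, R7, V2} → V_2 = 0.09673+0.3792j
Node n3: branches {I1, R1, C1, R4, R5, I2, R8, V1, V2} → V_3 = -1.513+0.3792j
Source currents: i(V1)=-0.2142-0.2286j, i(V2)=0.03403+0.000j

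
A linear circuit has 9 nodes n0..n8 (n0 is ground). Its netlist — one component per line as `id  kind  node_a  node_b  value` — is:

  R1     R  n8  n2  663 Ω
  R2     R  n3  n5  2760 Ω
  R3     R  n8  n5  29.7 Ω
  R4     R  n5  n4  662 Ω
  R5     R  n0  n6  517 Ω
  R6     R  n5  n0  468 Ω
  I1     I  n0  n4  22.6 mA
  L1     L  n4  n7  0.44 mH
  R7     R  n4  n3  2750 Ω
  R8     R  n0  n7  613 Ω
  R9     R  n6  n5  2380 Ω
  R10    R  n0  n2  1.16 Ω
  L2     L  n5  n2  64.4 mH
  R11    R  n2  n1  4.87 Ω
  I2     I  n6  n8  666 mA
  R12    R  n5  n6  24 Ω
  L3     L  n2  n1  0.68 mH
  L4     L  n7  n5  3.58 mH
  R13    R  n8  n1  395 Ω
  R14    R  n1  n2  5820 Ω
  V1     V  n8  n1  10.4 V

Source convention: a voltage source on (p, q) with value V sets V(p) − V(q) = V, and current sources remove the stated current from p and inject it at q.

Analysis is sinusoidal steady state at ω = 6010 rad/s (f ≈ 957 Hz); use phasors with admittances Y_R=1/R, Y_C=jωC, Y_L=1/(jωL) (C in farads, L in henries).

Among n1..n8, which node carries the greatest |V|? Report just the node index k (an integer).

6

Apply KCL at each of the 8 non-ground nodes and solve the resulting linear system.
Node n1: branches {R11, L3, R13, R14, V1} → V_1 = 0.2882+0.1426j
Node n2: branches {R1, R10, L2, R11, L3, R14} → V_2 = 0.1021+0.0008608j
Node n3: branches {R2, R7} → V_3 = -6.429+0.04711j
Node n4: branches {R4, I1, L1, R7} → V_4 = -6.407+0.4310j
Node n5: branches {R2, R3, R4, R6, R9, L2, R12, L4} → V_5 = -6.451-0.3382j
Node n6: branches {R5, R9, I2, R12} → V_6 = -21.30-0.3233j
Node n7: branches {L1, R8, L4} → V_7 = -6.410+0.3714j
Node n8: branches {R1, R3, I2, R13, V1} → V_8 = 10.69+0.1426j
Source currents: i(V1)=0.04662-0.01640j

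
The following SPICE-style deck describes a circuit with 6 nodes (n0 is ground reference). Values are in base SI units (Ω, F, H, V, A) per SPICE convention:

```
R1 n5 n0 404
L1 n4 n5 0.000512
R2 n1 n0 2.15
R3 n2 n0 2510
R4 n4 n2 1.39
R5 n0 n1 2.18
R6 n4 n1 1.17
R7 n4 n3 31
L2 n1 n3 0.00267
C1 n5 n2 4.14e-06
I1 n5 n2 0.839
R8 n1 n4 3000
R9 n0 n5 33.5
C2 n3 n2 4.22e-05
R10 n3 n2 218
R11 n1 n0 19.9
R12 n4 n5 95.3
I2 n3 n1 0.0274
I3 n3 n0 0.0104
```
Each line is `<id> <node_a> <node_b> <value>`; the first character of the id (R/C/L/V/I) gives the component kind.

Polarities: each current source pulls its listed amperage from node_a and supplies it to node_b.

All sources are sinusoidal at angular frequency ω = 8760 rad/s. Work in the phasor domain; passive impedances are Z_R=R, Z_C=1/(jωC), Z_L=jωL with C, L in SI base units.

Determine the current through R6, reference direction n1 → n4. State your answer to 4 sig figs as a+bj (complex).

0.01995-0.1827j A

MNA unknowns: 5 node voltages V₁..V_5
R1: Y=0.002475+0.000j on G[5,0]
L1: Y=0.000-0.2230j on G[4,5]
R2: Y=0.4651+0.000j on G[1,0]
R3: Y=0.0003984+0.000j on G[2,0]
R4: Y=0.7194+0.000j on G[4,2]
R5: Y=0.4587+0.000j on G[0,1]
R6: Y=0.8547+0.000j on G[4,1]
R7: Y=0.03226+0.000j on G[4,3]
L2: Y=0.000-0.04275j on G[1,3]
C1: Y=0.000+0.03627j on G[5,2]
I1: z[5]−=0.839, z[2]+=0.839
R8: Y=0.0003333+0.000j on G[1,4]
R9: Y=0.02985+0.000j on G[0,5]
C2: Y=0.000+0.3697j on G[3,2]
R10: Y=0.004587+0.000j on G[3,2]
R11: Y=0.05025+0.000j on G[1,0]
R12: Y=0.01049+0.000j on G[4,5]
I2: z[3]−=0.0274, z[1]+=0.0274
I3: z[3]−=0.0104, z[0]+=0.0104
solve → V1=0.02683+0.1286j, V2=1.239+0.2919j, V3=1.372+0.5658j, V4=0.003489+0.3424j, V5=-1.145-3.879j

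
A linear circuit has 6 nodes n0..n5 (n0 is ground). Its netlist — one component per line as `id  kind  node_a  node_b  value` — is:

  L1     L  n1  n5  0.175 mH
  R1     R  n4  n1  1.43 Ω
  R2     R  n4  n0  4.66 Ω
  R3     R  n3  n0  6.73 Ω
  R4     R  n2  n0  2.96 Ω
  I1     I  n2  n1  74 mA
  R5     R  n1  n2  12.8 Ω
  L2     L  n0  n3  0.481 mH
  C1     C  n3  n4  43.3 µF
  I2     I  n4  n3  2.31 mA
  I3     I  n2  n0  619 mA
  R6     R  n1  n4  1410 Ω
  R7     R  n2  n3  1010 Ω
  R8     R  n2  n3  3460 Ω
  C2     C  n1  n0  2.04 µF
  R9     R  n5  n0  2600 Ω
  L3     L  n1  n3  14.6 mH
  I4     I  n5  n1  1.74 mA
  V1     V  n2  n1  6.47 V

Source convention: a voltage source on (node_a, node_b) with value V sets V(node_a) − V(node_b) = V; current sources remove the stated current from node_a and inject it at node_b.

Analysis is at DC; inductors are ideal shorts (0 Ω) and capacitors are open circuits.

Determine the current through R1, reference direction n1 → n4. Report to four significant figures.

MNA unknowns: 5 node voltages V₁..V_5 plus 4 source currents (L1, L2, L3, V1)
L1: row V1−V5=0, i_L1 at 1,5
R1: Y=0.6993 on G[4,1]
R2: Y=0.2146 on G[4,0]
R3: Y=0.1486 on G[3,0]
R4: Y=0.3378 on G[2,0]
I1: z[2]−=0.074, z[1]+=0.074
R5: Y=0.07812 on G[1,2]
L2: row V0−V3=0, i_L2 at 0,3
C1: Y=0.000 on G[3,4]
I2: z[4]−=0.00231, z[3]+=0.00231
I3: z[2]−=0.619, z[0]+=0.619
R6: Y=0.0007092 on G[1,4]
R7: Y=0.0009901 on G[2,3]
R8: Y=0.0002890 on G[2,3]
C2: Y=0.000 on G[1,0]
R9: Y=0.0003846 on G[5,0]
L3: row V1−V3=0, i_L3 at 1,3
I4: z[5]−=0.00174, z[1]+=0.00174
V1: row V2−V1=6.47, i_V1 at 2,1
solve → V1=0.000, V2=6.470, V3=0.000, V4=-0.002526, V5=0.000
aux → i_L1=0.001740, i_L2=2.804, i_L3=-2.815, i_V1=-3.393

0.001766 A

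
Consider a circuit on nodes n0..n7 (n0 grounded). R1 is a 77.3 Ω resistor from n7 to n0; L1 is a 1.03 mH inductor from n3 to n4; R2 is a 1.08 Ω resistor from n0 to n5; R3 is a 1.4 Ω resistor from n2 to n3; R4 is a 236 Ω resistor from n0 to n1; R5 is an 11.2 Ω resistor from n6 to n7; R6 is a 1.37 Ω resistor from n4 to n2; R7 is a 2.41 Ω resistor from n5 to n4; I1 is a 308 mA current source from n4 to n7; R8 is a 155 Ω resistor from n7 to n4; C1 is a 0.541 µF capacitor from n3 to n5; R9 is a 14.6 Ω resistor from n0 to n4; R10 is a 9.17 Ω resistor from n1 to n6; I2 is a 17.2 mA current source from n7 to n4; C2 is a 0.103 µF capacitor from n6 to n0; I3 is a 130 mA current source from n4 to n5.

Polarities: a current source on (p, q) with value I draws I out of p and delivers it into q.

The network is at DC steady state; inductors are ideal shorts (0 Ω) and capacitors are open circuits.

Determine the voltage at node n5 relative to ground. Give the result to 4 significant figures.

Apply KCL at each of the 7 non-ground nodes and solve the resulting linear system.
Node n1: branches {R4, R10} → V_1 = 11.28
Node n2: branches {R3, R6} → V_2 = -0.8341
Node n3: branches {L1, R3, C1} → V_3 = -0.8341
Node n4: branches {L1, R6, R7, I1, R8, R9, I2, I3} → V_4 = -0.8341
Node n5: branches {R2, R7, C1, I3} → V_5 = -0.1612
Node n6: branches {R5, R10, C2} → V_6 = 11.72
Node n7: branches {R1, R5, I1, R8, I2} → V_7 = 12.26
Source currents: i(L1)=0.000

-0.1612 V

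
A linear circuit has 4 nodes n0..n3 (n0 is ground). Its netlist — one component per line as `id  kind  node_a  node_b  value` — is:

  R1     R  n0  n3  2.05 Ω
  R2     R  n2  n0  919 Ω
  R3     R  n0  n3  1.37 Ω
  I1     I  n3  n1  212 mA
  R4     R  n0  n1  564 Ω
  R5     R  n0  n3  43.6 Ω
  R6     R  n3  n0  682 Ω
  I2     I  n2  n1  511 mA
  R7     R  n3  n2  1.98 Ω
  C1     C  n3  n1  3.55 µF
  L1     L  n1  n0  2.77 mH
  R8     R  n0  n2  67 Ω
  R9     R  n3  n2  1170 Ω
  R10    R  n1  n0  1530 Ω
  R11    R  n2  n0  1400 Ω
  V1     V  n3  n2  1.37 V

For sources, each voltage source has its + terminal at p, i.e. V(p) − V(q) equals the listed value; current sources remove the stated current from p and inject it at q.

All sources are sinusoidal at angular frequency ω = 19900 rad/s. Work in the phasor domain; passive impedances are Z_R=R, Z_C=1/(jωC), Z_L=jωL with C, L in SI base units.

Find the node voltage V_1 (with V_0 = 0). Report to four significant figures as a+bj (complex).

MNA unknowns: 3 node voltages V₁..V_3 plus 1 source current (V1)
R1: Y=0.4878+0.000j on G[0,3]
R2: Y=0.001088+0.000j on G[2,0]
R3: Y=0.7299+0.000j on G[0,3]
I1: z[3]−=0.212, z[1]+=0.212
R4: Y=0.001773+0.000j on G[0,1]
R5: Y=0.02294+0.000j on G[0,3]
R6: Y=0.001466+0.000j on G[3,0]
I2: z[2]−=0.511, z[1]+=0.511
R7: Y=0.5051+0.000j on G[3,2]
C1: Y=0.000+0.07064j on G[3,1]
L1: Y=0.000-0.01814j on G[1,0]
R8: Y=0.01493+0.000j on G[0,2]
R9: Y=0.0008547+0.000j on G[3,2]
R10: Y=0.0006536+0.000j on G[1,0]
R11: Y=0.0007143+0.000j on G[2,0]
V1: row V3−V2=1.37, i_V1 at 3,2
solve → V1=0.9193-13.67j, V2=-1.157+0.03961j, V3=0.2135+0.03961j
aux → i_V1=-0.2014+0.0006625j

0.9193-13.67j V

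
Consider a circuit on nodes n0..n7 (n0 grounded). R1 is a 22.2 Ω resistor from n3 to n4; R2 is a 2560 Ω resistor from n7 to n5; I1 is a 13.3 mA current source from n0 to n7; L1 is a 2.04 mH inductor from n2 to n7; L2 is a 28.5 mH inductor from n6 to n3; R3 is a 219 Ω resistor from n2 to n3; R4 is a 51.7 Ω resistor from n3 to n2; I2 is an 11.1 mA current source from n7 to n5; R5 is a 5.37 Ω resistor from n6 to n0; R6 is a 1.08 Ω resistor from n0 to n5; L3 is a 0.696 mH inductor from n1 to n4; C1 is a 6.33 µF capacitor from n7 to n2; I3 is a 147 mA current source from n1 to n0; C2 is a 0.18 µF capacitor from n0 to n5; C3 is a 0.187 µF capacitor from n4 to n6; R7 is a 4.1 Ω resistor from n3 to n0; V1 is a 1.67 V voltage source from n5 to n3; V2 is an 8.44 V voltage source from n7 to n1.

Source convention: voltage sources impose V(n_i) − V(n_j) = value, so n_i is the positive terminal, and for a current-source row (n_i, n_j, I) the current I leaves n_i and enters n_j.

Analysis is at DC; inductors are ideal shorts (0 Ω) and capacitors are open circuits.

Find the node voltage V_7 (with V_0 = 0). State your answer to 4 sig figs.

2.165 V

MNA unknowns: 7 node voltages V₁..V_7 plus 5 source currents (L1, L2, L3, V1, V2)
R1: Y=0.04505 on G[3,4]
R2: Y=0.0003906 on G[7,5]
I1: z[0]−=0.0133, z[7]+=0.0133
L1: row V2−V7=0, i_L1 at 2,7
L2: row V6−V3=0, i_L2 at 6,3
R3: Y=0.004566 on G[2,3]
R4: Y=0.01934 on G[3,2]
I2: z[7]−=0.0111, z[5]+=0.0111
R5: Y=0.1862 on G[6,0]
R6: Y=0.9259 on G[0,5]
L3: row V1−V4=0, i_L3 at 1,4
C1: Y=0.000 on G[7,2]
I3: z[1]−=0.147, z[0]+=0.147
C2: Y=0.000 on G[0,5]
C3: Y=0.000 on G[4,6]
R7: Y=0.2439 on G[3,0]
V1: row V5−V3=1.67, i_V1 at 5,3
V2: row V7−V1=8.44, i_V2 at 7,1
solve → V1=-6.275, V2=2.165, V3=-1.239, V4=-6.275, V5=0.4311, V6=-1.239, V7=2.165
aux → i_L1=-0.08138, i_L2=0.2307, i_L3=-0.2269, i_V1=-0.3874, i_V2=-0.07986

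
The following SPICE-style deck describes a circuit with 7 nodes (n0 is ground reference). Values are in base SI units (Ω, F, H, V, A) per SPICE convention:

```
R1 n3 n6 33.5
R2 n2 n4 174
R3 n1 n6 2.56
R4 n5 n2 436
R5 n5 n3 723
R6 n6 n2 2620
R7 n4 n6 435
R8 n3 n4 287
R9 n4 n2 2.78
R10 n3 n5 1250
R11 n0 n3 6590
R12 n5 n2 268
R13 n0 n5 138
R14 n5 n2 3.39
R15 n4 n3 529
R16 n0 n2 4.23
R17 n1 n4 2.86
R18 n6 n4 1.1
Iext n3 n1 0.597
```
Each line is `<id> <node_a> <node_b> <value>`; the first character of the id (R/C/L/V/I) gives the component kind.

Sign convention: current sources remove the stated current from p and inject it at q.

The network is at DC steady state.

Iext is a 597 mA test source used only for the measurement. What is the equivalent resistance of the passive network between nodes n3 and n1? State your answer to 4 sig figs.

R_eq = 28.06 Ω

Apply KCL at each of the 6 non-ground nodes and solve the resulting linear system.
Node n1: branches {R3, R17, Iext} → V_1 = 0.8443
Node n2: branches {R2, R4, R6, R9, R12, R14, R16} → V_2 = 0.01325
Node n3: branches {R1, R5, R8, R10, R11, R15, Iext} → V_3 = -15.91
Node n4: branches {R2, R7, R8, R9, R15, R17, R18} → V_4 = 0.1143
Node n5: branches {R4, R5, R10, R12, R13, R14} → V_5 = -0.09903
Node n6: branches {R1, R3, R6, R7, R18} → V_6 = -0.03068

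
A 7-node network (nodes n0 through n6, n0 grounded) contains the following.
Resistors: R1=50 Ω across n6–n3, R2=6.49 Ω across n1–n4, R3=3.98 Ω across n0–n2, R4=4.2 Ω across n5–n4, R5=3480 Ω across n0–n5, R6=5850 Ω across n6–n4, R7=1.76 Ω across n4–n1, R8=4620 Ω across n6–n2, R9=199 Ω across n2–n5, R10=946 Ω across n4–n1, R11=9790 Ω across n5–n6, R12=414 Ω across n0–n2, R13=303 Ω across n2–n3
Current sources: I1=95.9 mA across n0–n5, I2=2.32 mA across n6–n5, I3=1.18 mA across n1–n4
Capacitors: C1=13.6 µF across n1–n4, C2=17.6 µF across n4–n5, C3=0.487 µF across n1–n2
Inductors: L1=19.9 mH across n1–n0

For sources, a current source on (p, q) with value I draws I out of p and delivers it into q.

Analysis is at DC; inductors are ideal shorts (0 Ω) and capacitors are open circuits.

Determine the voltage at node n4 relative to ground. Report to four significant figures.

0.1332 V

MNA unknowns: 6 node voltages V₁..V_6 plus 1 source current (L1)
R1: Y=0.02000 on G[6,3]
I1: z[0]−=0.0959, z[5]+=0.0959
R2: Y=0.1541 on G[1,4]
R3: Y=0.2513 on G[0,2]
R4: Y=0.2381 on G[5,4]
C1: Y=0.000 on G[1,4]
R5: Y=0.0002874 on G[0,5]
R6: Y=0.0001709 on G[6,4]
R7: Y=0.5682 on G[4,1]
R8: Y=0.0002165 on G[6,2]
C2: Y=0.000 on G[4,5]
L1: row V1−V0=0, i_L1 at 1,0
R9: Y=0.005025 on G[2,5]
R10: Y=0.001057 on G[4,1]
I2: z[6]−=0.00232, z[5]+=0.00232
R11: Y=0.0001021 on G[5,6]
R12: Y=0.002415 on G[0,2]
R13: Y=0.003300 on G[2,3]
C3: Y=0.000 on G[1,2]
I3: z[1]−=0.00118, z[4]+=0.00118
solve → V1=0.000, V2=0.002400, V3=-0.5772, V4=0.1332, V5=0.5333, V6=-0.6728
aux → i_L1=0.09514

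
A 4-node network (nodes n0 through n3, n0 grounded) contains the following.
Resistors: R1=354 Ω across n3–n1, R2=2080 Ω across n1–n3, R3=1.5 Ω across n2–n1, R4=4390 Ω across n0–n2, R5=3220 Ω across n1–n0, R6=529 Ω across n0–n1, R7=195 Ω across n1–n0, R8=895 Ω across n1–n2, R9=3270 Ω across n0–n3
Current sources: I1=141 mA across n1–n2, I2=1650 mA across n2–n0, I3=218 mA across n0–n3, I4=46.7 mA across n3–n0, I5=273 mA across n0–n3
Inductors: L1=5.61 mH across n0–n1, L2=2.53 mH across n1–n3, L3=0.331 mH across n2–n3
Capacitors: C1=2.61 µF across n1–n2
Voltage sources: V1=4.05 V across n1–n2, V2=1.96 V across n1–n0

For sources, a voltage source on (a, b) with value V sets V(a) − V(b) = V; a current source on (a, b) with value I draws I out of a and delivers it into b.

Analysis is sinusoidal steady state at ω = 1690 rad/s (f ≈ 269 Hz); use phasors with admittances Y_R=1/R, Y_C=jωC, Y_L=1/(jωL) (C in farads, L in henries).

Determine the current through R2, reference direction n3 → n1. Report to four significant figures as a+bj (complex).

-0.001722+0.0001086j A

Apply KCL at each of the 3 non-ground nodes and solve the resulting linear system.
Node n1: branches {R1, I1, R2, R3, L1, L2, R5, R6, R7, R8, C1, V1, V2} → V_1 = 1.960+0.000j
Node n2: branches {I1, I2, R3, R4, L3, R8, C1, V1} → V_2 = -2.090+0.000j
Node n3: branches {R1, R2, I3, I4, L2, L3, I5, R9} → V_3 = -1.621+0.2259j
Source currents: i(V1)=-1.600+0.8205j, i(V2)=-1.219+0.2067j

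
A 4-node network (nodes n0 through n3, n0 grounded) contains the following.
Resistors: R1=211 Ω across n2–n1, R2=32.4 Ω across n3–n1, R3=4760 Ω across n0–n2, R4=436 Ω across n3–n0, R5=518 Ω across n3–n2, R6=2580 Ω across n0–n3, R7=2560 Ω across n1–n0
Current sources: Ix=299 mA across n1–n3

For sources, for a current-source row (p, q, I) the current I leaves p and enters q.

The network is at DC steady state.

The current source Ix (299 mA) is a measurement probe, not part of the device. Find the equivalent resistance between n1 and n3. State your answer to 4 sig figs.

R_eq = 30.64 Ω

MNA unknowns: 3 node voltages V₁..V_3
R1: Y=0.004739 on G[2,1]
R2: Y=0.03086 on G[3,1]
R3: Y=0.0002101 on G[0,2]
R4: Y=0.002294 on G[3,0]
R5: Y=0.001931 on G[3,2]
R6: Y=0.0003876 on G[0,3]
R7: Y=0.0003906 on G[1,0]
Ix: z[1]−=0.299, z[3]+=0.299
solve → V1=-7.663, V2=-4.859, V3=1.497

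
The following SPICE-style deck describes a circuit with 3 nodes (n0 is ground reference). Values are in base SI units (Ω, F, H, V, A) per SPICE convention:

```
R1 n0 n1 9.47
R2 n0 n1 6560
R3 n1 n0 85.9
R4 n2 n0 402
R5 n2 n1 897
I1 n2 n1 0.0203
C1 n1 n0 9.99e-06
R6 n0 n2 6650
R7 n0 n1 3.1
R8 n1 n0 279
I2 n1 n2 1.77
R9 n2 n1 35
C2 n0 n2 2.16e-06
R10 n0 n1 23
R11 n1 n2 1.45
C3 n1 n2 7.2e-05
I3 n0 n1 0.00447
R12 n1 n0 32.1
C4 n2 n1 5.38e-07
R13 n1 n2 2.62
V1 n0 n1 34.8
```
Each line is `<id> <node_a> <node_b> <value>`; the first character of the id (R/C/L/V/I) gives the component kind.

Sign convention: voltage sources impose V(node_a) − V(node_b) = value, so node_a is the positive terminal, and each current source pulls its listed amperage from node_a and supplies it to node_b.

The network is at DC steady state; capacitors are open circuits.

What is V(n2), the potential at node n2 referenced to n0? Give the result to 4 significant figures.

-33.13 V

Element admittances at DC:
  Y(R1) = 0.1056 S between n0,n1
  Y(R2) = 0.0001524 S between n0,n1
  Y(R3) = 0.01164 S between n1,n0
  Y(R4) = 0.002488 S between n2,n0
  Y(R5) = 0.001115 S between n2,n1
  I1: injects 0.0203 A into n1 (from n2)
  Y(C1) = 0.000 S between n1,n0
  Y(R6) = 0.0001504 S between n0,n2
  Y(R7) = 0.3226 S between n0,n1
  Y(R8) = 0.003584 S between n1,n0
  I2: injects 1.77 A into n2 (from n1)
  Y(R9) = 0.02857 S between n2,n1
  Y(C2) = 0.000 S between n0,n2
  Y(R10) = 0.04348 S between n0,n1
  Y(R11) = 0.6897 S between n1,n2
  Y(C3) = 0.000 S between n1,n2
  I3: injects 0.00447 A into n1 (from n0)
  Y(R12) = 0.03115 S between n1,n0
  Y(C4) = 0.000 S between n2,n1
  Y(R13) = 0.3817 S between n1,n2
  V1: constraint V(n0)−V(n1) = 34.8
Assemble and solve the 3×3 MNA system:
  V(n1)=-34.80  V(n2)=-33.13
  i(V1)=-18.12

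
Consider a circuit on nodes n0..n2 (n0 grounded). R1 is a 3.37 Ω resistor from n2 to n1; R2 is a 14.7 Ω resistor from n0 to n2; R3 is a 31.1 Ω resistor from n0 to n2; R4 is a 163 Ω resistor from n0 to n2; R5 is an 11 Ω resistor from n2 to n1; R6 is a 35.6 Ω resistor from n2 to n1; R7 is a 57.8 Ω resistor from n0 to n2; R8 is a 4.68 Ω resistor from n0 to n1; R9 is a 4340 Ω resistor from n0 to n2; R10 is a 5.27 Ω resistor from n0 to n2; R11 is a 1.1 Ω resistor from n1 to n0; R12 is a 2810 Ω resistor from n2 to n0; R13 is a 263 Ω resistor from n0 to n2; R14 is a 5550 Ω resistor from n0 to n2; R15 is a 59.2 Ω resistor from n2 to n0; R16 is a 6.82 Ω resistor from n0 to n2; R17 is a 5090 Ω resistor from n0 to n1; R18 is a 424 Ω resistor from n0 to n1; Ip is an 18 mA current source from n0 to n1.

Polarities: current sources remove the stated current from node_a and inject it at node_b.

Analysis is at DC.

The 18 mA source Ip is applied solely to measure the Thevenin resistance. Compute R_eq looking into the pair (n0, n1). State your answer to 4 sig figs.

MNA unknowns: 2 node voltages V₁..V_2
R1: Y=0.2967 on G[2,1]
R2: Y=0.06803 on G[0,2]
R3: Y=0.03215 on G[0,2]
R4: Y=0.006135 on G[0,2]
R5: Y=0.09091 on G[2,1]
R6: Y=0.02809 on G[2,1]
R7: Y=0.01730 on G[0,2]
R8: Y=0.2137 on G[0,1]
R9: Y=0.0002304 on G[0,2]
R10: Y=0.1898 on G[0,2]
R11: Y=0.9091 on G[1,0]
R12: Y=0.0003559 on G[2,0]
R13: Y=0.003802 on G[0,2]
R14: Y=0.0001802 on G[0,2]
R15: Y=0.01689 on G[2,0]
R16: Y=0.1466 on G[0,2]
R17: Y=0.0001965 on G[0,1]
R18: Y=0.002358 on G[0,1]
Ip: z[0]−=0.018, z[1]+=0.018
solve → V1=0.01335, V2=0.006186

R_eq = 0.7416 Ω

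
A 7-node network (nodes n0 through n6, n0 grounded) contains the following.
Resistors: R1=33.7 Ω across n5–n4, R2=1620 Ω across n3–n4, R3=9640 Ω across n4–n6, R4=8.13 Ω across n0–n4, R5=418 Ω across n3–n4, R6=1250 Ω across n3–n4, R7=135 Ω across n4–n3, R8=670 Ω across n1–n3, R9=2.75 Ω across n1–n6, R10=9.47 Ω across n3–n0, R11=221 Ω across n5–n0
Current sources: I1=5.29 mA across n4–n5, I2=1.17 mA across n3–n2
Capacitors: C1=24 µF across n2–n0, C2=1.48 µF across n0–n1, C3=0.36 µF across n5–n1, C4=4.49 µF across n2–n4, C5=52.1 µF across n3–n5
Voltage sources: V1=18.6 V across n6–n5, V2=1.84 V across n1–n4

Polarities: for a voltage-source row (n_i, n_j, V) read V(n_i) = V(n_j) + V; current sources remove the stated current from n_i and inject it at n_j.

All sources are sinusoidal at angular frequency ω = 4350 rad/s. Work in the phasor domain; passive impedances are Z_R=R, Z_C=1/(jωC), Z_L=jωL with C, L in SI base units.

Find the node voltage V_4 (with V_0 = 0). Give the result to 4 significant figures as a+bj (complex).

Apply KCL at each of the 6 non-ground nodes and solve the resulting linear system.
Node n1: branches {C2, C3, R8, R9, V2} → V_1 = 7.646+0.6745j
Node n2: branches {C1, I2, C4} → V_2 = 0.9151+0.09686j
Node n3: branches {R2, I2, R5, R6, R7, R8, R10, C5} → V_3 = -6.305-2.217j
Node n4: branches {R1, I1, R2, R3, R4, R5, R6, C4, R7, V2} → V_4 = 5.806+0.6745j
Node n5: branches {R1, I1, C3, C5, R11, V1} → V_5 = -7.500+1.407j
Node n6: branches {R3, R9, V1} → V_6 = 11.10+1.407j
Source currents: i(V1)=-1.256-0.2664j, i(V2)=1.238+0.1891j

5.806+0.6745j V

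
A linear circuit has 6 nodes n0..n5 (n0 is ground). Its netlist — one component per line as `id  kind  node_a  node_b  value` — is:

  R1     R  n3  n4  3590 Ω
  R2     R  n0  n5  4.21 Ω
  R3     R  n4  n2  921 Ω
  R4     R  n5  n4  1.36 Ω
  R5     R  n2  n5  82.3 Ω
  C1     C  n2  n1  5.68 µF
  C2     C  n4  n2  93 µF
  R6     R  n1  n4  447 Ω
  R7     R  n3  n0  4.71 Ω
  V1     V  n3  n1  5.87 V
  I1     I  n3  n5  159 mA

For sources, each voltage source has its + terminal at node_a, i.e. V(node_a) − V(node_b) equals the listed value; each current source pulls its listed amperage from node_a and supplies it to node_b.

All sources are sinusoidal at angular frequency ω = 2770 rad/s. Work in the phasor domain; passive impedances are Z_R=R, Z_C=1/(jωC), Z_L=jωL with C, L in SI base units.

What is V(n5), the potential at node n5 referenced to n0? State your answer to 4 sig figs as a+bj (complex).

0.5365-0.4245j V

Apply KCL at each of the 5 non-ground nodes and solve the resulting linear system.
Node n1: branches {C1, R6, V1} → V_1 = -6.470+0.4749j
Node n2: branches {R3, R5, C1, C2} → V_2 = 0.1036-0.5213j
Node n3: branches {R1, R7, V1, I1} → V_3 = -0.6002+0.4749j
Node n4: branches {R1, R3, R4, C2, R6} → V_4 = 0.5007-0.5600j
Node n5: branches {R2, R4, R5, I1} → V_5 = 0.5365-0.4245j
Source currents: i(V1)=-0.03127-0.1011j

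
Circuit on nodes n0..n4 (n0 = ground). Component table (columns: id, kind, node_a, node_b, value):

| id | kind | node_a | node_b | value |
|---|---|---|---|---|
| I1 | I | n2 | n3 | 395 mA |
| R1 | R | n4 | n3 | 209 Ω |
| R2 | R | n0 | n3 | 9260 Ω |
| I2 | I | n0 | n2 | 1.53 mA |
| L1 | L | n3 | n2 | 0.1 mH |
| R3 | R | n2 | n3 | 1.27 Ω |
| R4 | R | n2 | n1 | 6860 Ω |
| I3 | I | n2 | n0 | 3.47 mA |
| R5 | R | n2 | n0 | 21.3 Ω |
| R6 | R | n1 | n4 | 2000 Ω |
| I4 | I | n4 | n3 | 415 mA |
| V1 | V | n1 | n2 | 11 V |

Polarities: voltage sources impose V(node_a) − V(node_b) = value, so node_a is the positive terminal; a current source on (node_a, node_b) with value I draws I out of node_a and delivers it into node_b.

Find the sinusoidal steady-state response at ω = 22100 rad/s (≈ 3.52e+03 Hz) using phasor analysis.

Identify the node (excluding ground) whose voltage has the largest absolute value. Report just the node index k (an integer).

MNA unknowns: 4 node voltages V₁..V_4 plus 1 source current (V1)
I1: z[2]−=0.395, z[3]+=0.395
R1: Y=0.004785+0.000j on G[4,3]
R2: Y=0.0001080+0.000j on G[0,3]
I2: z[0]−=0.00153, z[2]+=0.00153
L1: Y=0.000-0.4525j on G[3,2]
R3: Y=0.7874+0.000j on G[2,3]
R4: Y=0.0001458+0.000j on G[2,1]
I3: z[2]−=0.00347, z[0]+=0.00347
R5: Y=0.04695+0.000j on G[2,0]
R6: Y=0.0005000+0.000j on G[1,4]
I4: z[4]−=0.415, z[3]+=0.415
V1: row V1−V2=11, i_V1 at 1,2
solve → V1=10.96-0.0005525j, V2=-0.04219-0.0005525j, V3=0.3770+0.2402j, V4=-77.15+0.2174j
aux → i_V1=-0.04566+0.0001090j

4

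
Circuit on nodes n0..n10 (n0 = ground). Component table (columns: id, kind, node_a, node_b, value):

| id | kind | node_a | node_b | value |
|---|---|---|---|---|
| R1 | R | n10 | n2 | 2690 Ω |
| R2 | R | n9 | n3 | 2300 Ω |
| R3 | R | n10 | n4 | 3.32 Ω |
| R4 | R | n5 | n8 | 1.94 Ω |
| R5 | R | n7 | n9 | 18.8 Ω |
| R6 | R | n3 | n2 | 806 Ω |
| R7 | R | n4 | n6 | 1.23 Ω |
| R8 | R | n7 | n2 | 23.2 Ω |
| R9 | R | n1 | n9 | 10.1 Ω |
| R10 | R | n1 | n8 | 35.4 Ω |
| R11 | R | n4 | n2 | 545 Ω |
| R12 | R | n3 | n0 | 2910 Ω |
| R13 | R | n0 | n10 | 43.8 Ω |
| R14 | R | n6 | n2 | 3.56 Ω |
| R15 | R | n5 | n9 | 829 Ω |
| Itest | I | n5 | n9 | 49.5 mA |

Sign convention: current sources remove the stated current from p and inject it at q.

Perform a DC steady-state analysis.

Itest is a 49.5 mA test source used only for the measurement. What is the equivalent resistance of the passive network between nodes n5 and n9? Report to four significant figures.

R_eq = 44.87 Ω

Element admittances at DC:
  Y(R1) = 0.0003717 S between n10,n2
  Y(R2) = 0.0004348 S between n9,n3
  Y(R3) = 0.3012 S between n10,n4
  Y(R4) = 0.5155 S between n5,n8
  Y(R5) = 0.05319 S between n7,n9
  Y(R6) = 0.001241 S between n3,n2
  Y(R7) = 0.8130 S between n4,n6
  Y(R8) = 0.04310 S between n7,n2
  Y(R9) = 0.09901 S between n1,n9
  Y(R10) = 0.02825 S between n1,n8
  Y(R11) = 0.001835 S between n4,n2
  Y(R12) = 0.0003436 S between n3,n0
  Y(R13) = 0.02283 S between n0,n10
  Y(R14) = 0.2809 S between n6,n2
  Y(R15) = 0.001206 S between n5,n9
  Itest: injects 0.0495 A into n9 (from n5)
Assemble and solve the 10×10 MNA system:
  V(n1)=-0.4729  V(n2)=0.000  V(n3)=0.000  V(n4)=0.000  V(n5)=-2.221  V(n6)=0.000  V(n7)=0.000  V(n8)=-2.130  V(n9)=0.000  V(n10)=0.000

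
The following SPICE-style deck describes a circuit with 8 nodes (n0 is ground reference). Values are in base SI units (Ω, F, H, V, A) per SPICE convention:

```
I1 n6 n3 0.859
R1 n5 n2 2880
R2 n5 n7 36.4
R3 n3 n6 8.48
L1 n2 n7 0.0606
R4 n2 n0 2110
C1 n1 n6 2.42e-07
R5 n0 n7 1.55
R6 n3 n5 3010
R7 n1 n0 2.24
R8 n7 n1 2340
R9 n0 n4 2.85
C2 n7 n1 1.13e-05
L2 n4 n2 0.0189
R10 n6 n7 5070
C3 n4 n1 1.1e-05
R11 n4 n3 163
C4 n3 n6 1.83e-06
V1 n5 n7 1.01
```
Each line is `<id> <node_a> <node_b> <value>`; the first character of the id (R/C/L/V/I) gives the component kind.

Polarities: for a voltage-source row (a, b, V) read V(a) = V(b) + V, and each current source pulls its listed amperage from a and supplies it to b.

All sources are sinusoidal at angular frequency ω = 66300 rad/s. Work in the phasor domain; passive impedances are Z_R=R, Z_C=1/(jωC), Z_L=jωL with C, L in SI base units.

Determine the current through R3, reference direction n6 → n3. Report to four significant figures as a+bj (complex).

Apply KCL at each of the 7 non-ground nodes and solve the resulting linear system.
Node n1: branches {C1, R7, R8, C2, C3} → V_1 = 0.003348+0.01007j
Node n2: branches {R1, L1, R4, L2} → V_2 = 0.1521+0.1972j
Node n3: branches {I1, R3, R6, R11, C4} → V_3 = 4.176-1.799j
Node n4: branches {R9, L2, C3, R11} → V_4 = 0.0003479-0.02513j
Node n5: branches {R1, R2, R6, V1} → V_5 = 1.007+0.006555j
Node n6: branches {I1, R3, C1, R10, C4} → V_6 = 0.6986+1.681j
Node n7: branches {R2, L1, R5, R8, C2, R10, V1} → V_7 = -0.002618+0.006555j
Source currents: i(V1)=-0.02699-0.0005338j

-0.4101+0.4104j A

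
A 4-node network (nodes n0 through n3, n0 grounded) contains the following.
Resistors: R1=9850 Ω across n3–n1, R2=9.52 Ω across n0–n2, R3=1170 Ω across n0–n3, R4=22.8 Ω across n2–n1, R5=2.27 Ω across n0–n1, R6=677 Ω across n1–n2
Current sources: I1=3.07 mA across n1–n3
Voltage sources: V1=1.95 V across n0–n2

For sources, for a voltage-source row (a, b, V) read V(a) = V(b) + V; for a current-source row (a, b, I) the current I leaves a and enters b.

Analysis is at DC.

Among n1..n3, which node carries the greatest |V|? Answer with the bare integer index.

3

MNA unknowns: 3 node voltages V₁..V_3 plus 1 source current (V1)
R1: Y=0.0001015 on G[3,1]
R2: Y=0.1050 on G[0,2]
R3: Y=0.0008547 on G[0,3]
R4: Y=0.04386 on G[2,1]
R5: Y=0.4405 on G[0,1]
R6: Y=0.001477 on G[1,2]
I1: z[1]−=0.00307, z[3]+=0.00307
V1: row V0−V2=1.95, i_V1 at 0,2
solve → V1=-0.1876, V2=-1.950, V3=3.191
aux → i_V1=-0.2847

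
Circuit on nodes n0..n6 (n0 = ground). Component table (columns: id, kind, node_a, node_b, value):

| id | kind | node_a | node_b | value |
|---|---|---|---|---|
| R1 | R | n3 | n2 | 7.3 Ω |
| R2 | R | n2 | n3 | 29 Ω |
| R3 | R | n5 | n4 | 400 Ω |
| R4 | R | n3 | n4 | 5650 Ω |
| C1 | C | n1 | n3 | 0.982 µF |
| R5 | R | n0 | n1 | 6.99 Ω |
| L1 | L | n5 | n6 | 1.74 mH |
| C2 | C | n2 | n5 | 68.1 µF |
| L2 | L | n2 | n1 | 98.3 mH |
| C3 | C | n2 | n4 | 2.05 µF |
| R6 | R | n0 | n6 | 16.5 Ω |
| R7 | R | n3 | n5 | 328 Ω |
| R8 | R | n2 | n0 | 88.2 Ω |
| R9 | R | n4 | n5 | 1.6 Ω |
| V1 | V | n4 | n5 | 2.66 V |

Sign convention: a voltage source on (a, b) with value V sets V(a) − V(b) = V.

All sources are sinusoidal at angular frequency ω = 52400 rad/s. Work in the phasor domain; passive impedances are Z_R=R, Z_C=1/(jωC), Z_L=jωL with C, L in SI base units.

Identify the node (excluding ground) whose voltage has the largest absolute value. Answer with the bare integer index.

4

Apply KCL at each of the 6 non-ground nodes and solve the resulting linear system.
Node n1: branches {C1, R5, L2} → V_1 = 0.003183-0.004809j
Node n2: branches {R1, R2, C2, L2, C3, R8} → V_2 = -0.008868-0.01766j
Node n3: branches {R1, R2, R4, C1, R7} → V_3 = -0.01023-0.01371j
Node n4: branches {R3, R4, C3, R9, V1} → V_4 = 2.573-0.01769j
Node n5: branches {R3, L1, C2, R7, R9, V1} → V_5 = -0.08684-0.01769j
Node n6: branches {L1, R6} → V_6 = -0.005854+0.01466j
Source currents: i(V1)=-1.670-0.2774j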